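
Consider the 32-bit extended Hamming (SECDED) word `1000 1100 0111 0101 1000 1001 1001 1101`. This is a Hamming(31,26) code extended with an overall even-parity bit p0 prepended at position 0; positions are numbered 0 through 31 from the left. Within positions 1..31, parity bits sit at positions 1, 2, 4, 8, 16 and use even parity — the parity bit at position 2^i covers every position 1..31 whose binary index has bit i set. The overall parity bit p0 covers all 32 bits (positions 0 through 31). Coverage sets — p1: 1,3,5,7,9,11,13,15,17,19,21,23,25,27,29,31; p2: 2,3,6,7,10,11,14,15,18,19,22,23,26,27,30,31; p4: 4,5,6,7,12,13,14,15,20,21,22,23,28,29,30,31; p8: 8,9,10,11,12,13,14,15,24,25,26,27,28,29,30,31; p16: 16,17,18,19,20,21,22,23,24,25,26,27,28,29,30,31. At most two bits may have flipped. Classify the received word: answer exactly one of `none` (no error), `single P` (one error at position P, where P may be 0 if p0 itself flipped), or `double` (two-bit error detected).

double

s1: b1⊕b3⊕b5⊕b7⊕b9⊕b11⊕b13⊕b15⊕b17⊕b19⊕b21⊕b23⊕b25⊕b27⊕b29⊕b31 = 0⊕0⊕1⊕0⊕1⊕1⊕1⊕1⊕0⊕0⊕0⊕1⊕0⊕1⊕1⊕1 = 1
s2: b2⊕b3⊕b6⊕b7⊕b10⊕b11⊕b14⊕b15⊕b18⊕b19⊕b22⊕b23⊕b26⊕b27⊕b30⊕b31 = 0⊕0⊕0⊕0⊕1⊕1⊕0⊕1⊕0⊕0⊕0⊕1⊕0⊕1⊕0⊕1 = 0
s4: b4⊕b5⊕b6⊕b7⊕b12⊕b13⊕b14⊕b15⊕b20⊕b21⊕b22⊕b23⊕b28⊕b29⊕b30⊕b31 = 1⊕1⊕0⊕0⊕0⊕1⊕0⊕1⊕1⊕0⊕0⊕1⊕1⊕1⊕0⊕1 = 1
s8: b8⊕b9⊕b10⊕b11⊕b12⊕b13⊕b14⊕b15⊕b24⊕b25⊕b26⊕b27⊕b28⊕b29⊕b30⊕b31 = 0⊕1⊕1⊕1⊕0⊕1⊕0⊕1⊕1⊕0⊕0⊕1⊕1⊕1⊕0⊕1 = 0
s16: b16⊕b17⊕b18⊕b19⊕b20⊕b21⊕b22⊕b23⊕b24⊕b25⊕b26⊕b27⊕b28⊕b29⊕b30⊕b31 = 1⊕0⊕0⊕0⊕1⊕0⊕0⊕1⊕1⊕0⊕0⊕1⊕1⊕1⊕0⊕1 = 0
Syndrome (s16...s1) = 00101 → position 5.
Overall parity (XOR of all 32 bits, including p0): 1⊕0⊕0⊕0⊕1⊕1⊕0⊕0⊕0⊕1⊕1⊕1⊕0⊕1⊕0⊕1⊕1⊕0⊕0⊕0⊕1⊕0⊕0⊕1⊕1⊕0⊕0⊕1⊕1⊕1⊕0⊕1 = 0
Overall=0, syndrome position=5 → double-bit error detected (uncorrectable).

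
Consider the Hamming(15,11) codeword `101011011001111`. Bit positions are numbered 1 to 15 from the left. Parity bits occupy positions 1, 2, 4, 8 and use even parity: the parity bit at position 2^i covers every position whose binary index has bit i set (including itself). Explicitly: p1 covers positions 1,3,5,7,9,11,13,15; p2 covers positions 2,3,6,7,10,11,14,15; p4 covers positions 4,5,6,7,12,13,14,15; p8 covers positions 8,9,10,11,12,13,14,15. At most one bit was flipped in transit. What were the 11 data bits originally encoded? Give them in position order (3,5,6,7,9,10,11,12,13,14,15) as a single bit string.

s1: b1⊕b3⊕b5⊕b7⊕b9⊕b11⊕b13⊕b15 = 1⊕1⊕1⊕0⊕1⊕0⊕1⊕1 = 0
s2: b2⊕b3⊕b6⊕b7⊕b10⊕b11⊕b14⊕b15 = 0⊕1⊕1⊕0⊕0⊕0⊕1⊕1 = 0
s4: b4⊕b5⊕b6⊕b7⊕b12⊕b13⊕b14⊕b15 = 0⊕1⊕1⊕0⊕1⊕1⊕1⊕1 = 0
s8: b8⊕b9⊕b10⊕b11⊕b12⊕b13⊕b14⊕b15 = 1⊕1⊕0⊕0⊕1⊕1⊕1⊕1 = 0
Syndrome (s8...s1) = 0000 → position 0 (no error).
No correction needed.
Data bits at positions 3,5,6,7,9,10,11,12,13,14,15: 11101001111

11101001111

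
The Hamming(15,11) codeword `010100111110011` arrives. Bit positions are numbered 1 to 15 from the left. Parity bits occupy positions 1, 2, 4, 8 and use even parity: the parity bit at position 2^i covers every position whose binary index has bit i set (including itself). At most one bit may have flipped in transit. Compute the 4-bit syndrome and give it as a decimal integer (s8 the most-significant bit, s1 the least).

0

s1: b1⊕b3⊕b5⊕b7⊕b9⊕b11⊕b13⊕b15 = 0⊕0⊕0⊕1⊕1⊕1⊕0⊕1 = 0
s2: b2⊕b3⊕b6⊕b7⊕b10⊕b11⊕b14⊕b15 = 1⊕0⊕0⊕1⊕1⊕1⊕1⊕1 = 0
s4: b4⊕b5⊕b6⊕b7⊕b12⊕b13⊕b14⊕b15 = 1⊕0⊕0⊕1⊕0⊕0⊕1⊕1 = 0
s8: b8⊕b9⊕b10⊕b11⊕b12⊕b13⊕b14⊕b15 = 1⊕1⊕1⊕1⊕0⊕0⊕1⊕1 = 0
Syndrome (s8...s1) = 0000 → position 0 (no error).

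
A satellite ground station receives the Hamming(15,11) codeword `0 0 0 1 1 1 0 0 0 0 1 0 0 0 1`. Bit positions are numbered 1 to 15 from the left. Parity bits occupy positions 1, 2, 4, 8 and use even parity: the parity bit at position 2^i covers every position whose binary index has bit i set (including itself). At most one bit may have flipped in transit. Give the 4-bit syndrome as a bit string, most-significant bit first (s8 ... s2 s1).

0011

s1: b1⊕b3⊕b5⊕b7⊕b9⊕b11⊕b13⊕b15 = 0⊕0⊕1⊕0⊕0⊕1⊕0⊕1 = 1
s2: b2⊕b3⊕b6⊕b7⊕b10⊕b11⊕b14⊕b15 = 0⊕0⊕1⊕0⊕0⊕1⊕0⊕1 = 1
s4: b4⊕b5⊕b6⊕b7⊕b12⊕b13⊕b14⊕b15 = 1⊕1⊕1⊕0⊕0⊕0⊕0⊕1 = 0
s8: b8⊕b9⊕b10⊕b11⊕b12⊕b13⊕b14⊕b15 = 0⊕0⊕0⊕1⊕0⊕0⊕0⊕1 = 0
Syndrome (s8...s1) = 0011 → position 3.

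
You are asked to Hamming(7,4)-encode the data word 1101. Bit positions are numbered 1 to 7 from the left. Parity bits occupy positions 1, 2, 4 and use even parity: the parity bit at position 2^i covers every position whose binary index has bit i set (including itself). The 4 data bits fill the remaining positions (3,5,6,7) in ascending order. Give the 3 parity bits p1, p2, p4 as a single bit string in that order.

Place data bits at non-power-of-two positions: b3=1, b5=1, b6=0, b7=1.
p1 = XOR of data positions {3,5,7} = 1⊕1⊕1 = 1
p2 = XOR of data positions {3,6,7} = 1⊕0⊕1 = 0
p4 = XOR of data positions {5,6,7} = 1⊕0⊕1 = 0
Parity bits p1,p2,p4 = 100

100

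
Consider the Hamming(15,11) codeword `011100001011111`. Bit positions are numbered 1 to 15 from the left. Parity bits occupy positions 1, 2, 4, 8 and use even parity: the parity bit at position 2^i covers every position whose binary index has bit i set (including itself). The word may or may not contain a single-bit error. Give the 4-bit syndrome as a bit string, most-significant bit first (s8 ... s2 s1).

s1: b1⊕b3⊕b5⊕b7⊕b9⊕b11⊕b13⊕b15 = 0⊕1⊕0⊕0⊕1⊕1⊕1⊕1 = 1
s2: b2⊕b3⊕b6⊕b7⊕b10⊕b11⊕b14⊕b15 = 1⊕1⊕0⊕0⊕0⊕1⊕1⊕1 = 1
s4: b4⊕b5⊕b6⊕b7⊕b12⊕b13⊕b14⊕b15 = 1⊕0⊕0⊕0⊕1⊕1⊕1⊕1 = 1
s8: b8⊕b9⊕b10⊕b11⊕b12⊕b13⊕b14⊕b15 = 0⊕1⊕0⊕1⊕1⊕1⊕1⊕1 = 0
Syndrome (s8...s1) = 0111 → position 7.

0111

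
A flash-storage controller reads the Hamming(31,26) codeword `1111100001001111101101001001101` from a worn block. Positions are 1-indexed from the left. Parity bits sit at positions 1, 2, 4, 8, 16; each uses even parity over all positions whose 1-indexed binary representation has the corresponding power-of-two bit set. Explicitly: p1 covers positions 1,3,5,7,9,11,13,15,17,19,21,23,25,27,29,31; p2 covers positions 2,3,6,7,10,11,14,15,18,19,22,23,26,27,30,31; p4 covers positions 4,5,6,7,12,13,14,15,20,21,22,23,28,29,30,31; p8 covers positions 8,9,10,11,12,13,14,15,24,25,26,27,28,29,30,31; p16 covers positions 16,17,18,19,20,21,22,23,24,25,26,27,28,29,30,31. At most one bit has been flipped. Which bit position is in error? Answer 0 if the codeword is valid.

s1: b1⊕b3⊕b5⊕b7⊕b9⊕b11⊕b13⊕b15⊕b17⊕b19⊕b21⊕b23⊕b25⊕b27⊕b29⊕b31 = 1⊕1⊕1⊕0⊕0⊕0⊕1⊕1⊕1⊕1⊕0⊕0⊕1⊕0⊕1⊕1 = 0
s2: b2⊕b3⊕b6⊕b7⊕b10⊕b11⊕b14⊕b15⊕b18⊕b19⊕b22⊕b23⊕b26⊕b27⊕b30⊕b31 = 1⊕1⊕0⊕0⊕1⊕0⊕1⊕1⊕0⊕1⊕1⊕0⊕0⊕0⊕0⊕1 = 0
s4: b4⊕b5⊕b6⊕b7⊕b12⊕b13⊕b14⊕b15⊕b20⊕b21⊕b22⊕b23⊕b28⊕b29⊕b30⊕b31 = 1⊕1⊕0⊕0⊕0⊕1⊕1⊕1⊕1⊕0⊕1⊕0⊕1⊕1⊕0⊕1 = 0
s8: b8⊕b9⊕b10⊕b11⊕b12⊕b13⊕b14⊕b15⊕b24⊕b25⊕b26⊕b27⊕b28⊕b29⊕b30⊕b31 = 0⊕0⊕1⊕0⊕0⊕1⊕1⊕1⊕0⊕1⊕0⊕0⊕1⊕1⊕0⊕1 = 0
s16: b16⊕b17⊕b18⊕b19⊕b20⊕b21⊕b22⊕b23⊕b24⊕b25⊕b26⊕b27⊕b28⊕b29⊕b30⊕b31 = 1⊕1⊕0⊕1⊕1⊕0⊕1⊕0⊕0⊕1⊕0⊕0⊕1⊕1⊕0⊕1 = 1
Syndrome (s16...s1) = 10000 → position 16.

16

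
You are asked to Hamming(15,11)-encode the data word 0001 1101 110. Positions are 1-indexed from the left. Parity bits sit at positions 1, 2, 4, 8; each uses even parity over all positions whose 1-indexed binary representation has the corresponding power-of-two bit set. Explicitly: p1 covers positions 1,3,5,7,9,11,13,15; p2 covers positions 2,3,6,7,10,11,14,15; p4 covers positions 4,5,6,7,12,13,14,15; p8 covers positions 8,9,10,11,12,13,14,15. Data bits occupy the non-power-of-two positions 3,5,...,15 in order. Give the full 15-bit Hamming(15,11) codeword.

Place data bits at non-power-of-two positions: b3=0, b5=0, b6=0, b7=1, b9=1, b10=1, b11=0, b12=1, b13=1, b14=1, b15=0.
p1 = XOR of data positions {3,5,7,9,11,13,15} = 0⊕0⊕1⊕1⊕0⊕1⊕0 = 1
p2 = XOR of data positions {3,6,7,10,11,14,15} = 0⊕0⊕1⊕1⊕0⊕1⊕0 = 1
p4 = XOR of data positions {5,6,7,12,13,14,15} = 0⊕0⊕1⊕1⊕1⊕1⊕0 = 0
p8 = XOR of data positions {9,10,11,12,13,14,15} = 1⊕1⊕0⊕1⊕1⊕1⊕0 = 1
Codeword b1..b15 = 110000111101110

110000111101110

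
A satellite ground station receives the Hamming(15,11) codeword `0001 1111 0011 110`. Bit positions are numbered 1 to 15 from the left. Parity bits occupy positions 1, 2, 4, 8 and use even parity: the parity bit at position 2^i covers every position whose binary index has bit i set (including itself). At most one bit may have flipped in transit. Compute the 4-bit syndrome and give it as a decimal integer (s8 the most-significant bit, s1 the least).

s1: b1⊕b3⊕b5⊕b7⊕b9⊕b11⊕b13⊕b15 = 0⊕0⊕1⊕1⊕0⊕1⊕1⊕0 = 0
s2: b2⊕b3⊕b6⊕b7⊕b10⊕b11⊕b14⊕b15 = 0⊕0⊕1⊕1⊕0⊕1⊕1⊕0 = 0
s4: b4⊕b5⊕b6⊕b7⊕b12⊕b13⊕b14⊕b15 = 1⊕1⊕1⊕1⊕1⊕1⊕1⊕0 = 1
s8: b8⊕b9⊕b10⊕b11⊕b12⊕b13⊕b14⊕b15 = 1⊕0⊕0⊕1⊕1⊕1⊕1⊕0 = 1
Syndrome (s8...s1) = 1100 → position 12.

12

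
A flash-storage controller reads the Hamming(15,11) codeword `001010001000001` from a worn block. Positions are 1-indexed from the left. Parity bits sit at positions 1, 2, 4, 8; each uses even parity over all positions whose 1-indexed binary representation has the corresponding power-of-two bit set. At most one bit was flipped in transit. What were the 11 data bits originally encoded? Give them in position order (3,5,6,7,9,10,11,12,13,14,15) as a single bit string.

11001000001

s1: b1⊕b3⊕b5⊕b7⊕b9⊕b11⊕b13⊕b15 = 0⊕1⊕1⊕0⊕1⊕0⊕0⊕1 = 0
s2: b2⊕b3⊕b6⊕b7⊕b10⊕b11⊕b14⊕b15 = 0⊕1⊕0⊕0⊕0⊕0⊕0⊕1 = 0
s4: b4⊕b5⊕b6⊕b7⊕b12⊕b13⊕b14⊕b15 = 0⊕1⊕0⊕0⊕0⊕0⊕0⊕1 = 0
s8: b8⊕b9⊕b10⊕b11⊕b12⊕b13⊕b14⊕b15 = 0⊕1⊕0⊕0⊕0⊕0⊕0⊕1 = 0
Syndrome (s8...s1) = 0000 → position 0 (no error).
No correction needed.
Data bits at positions 3,5,6,7,9,10,11,12,13,14,15: 11001000001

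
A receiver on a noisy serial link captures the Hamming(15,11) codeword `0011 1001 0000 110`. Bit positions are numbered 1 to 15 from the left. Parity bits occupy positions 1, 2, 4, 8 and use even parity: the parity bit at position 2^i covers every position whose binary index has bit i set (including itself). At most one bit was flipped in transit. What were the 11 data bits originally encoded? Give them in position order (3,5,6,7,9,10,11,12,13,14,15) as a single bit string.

11001000110

s1: b1⊕b3⊕b5⊕b7⊕b9⊕b11⊕b13⊕b15 = 0⊕1⊕1⊕0⊕0⊕0⊕1⊕0 = 1
s2: b2⊕b3⊕b6⊕b7⊕b10⊕b11⊕b14⊕b15 = 0⊕1⊕0⊕0⊕0⊕0⊕1⊕0 = 0
s4: b4⊕b5⊕b6⊕b7⊕b12⊕b13⊕b14⊕b15 = 1⊕1⊕0⊕0⊕0⊕1⊕1⊕0 = 0
s8: b8⊕b9⊕b10⊕b11⊕b12⊕b13⊕b14⊕b15 = 1⊕0⊕0⊕0⊕0⊕1⊕1⊕0 = 1
Syndrome (s8...s1) = 1001 → position 9.
Flip bit 9: corrected codeword = 001110011000110
Data bits at positions 3,5,6,7,9,10,11,12,13,14,15: 11001000110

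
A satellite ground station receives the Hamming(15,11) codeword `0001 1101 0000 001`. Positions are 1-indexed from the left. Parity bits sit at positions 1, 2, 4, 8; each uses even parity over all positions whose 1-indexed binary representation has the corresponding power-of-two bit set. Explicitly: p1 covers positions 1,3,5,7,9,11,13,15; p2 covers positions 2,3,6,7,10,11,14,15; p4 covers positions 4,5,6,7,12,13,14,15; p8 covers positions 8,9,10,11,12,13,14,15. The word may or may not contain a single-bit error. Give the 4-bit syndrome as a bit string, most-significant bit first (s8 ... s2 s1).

0000

s1: b1⊕b3⊕b5⊕b7⊕b9⊕b11⊕b13⊕b15 = 0⊕0⊕1⊕0⊕0⊕0⊕0⊕1 = 0
s2: b2⊕b3⊕b6⊕b7⊕b10⊕b11⊕b14⊕b15 = 0⊕0⊕1⊕0⊕0⊕0⊕0⊕1 = 0
s4: b4⊕b5⊕b6⊕b7⊕b12⊕b13⊕b14⊕b15 = 1⊕1⊕1⊕0⊕0⊕0⊕0⊕1 = 0
s8: b8⊕b9⊕b10⊕b11⊕b12⊕b13⊕b14⊕b15 = 1⊕0⊕0⊕0⊕0⊕0⊕0⊕1 = 0
Syndrome (s8...s1) = 0000 → position 0 (no error).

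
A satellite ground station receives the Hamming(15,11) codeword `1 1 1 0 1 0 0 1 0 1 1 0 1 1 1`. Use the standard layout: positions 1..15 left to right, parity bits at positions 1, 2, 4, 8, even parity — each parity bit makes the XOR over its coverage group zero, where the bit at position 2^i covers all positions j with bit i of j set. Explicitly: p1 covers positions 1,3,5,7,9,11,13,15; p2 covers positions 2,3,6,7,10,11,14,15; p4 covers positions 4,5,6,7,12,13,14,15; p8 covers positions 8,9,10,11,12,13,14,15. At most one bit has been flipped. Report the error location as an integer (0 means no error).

0

s1: b1⊕b3⊕b5⊕b7⊕b9⊕b11⊕b13⊕b15 = 1⊕1⊕1⊕0⊕0⊕1⊕1⊕1 = 0
s2: b2⊕b3⊕b6⊕b7⊕b10⊕b11⊕b14⊕b15 = 1⊕1⊕0⊕0⊕1⊕1⊕1⊕1 = 0
s4: b4⊕b5⊕b6⊕b7⊕b12⊕b13⊕b14⊕b15 = 0⊕1⊕0⊕0⊕0⊕1⊕1⊕1 = 0
s8: b8⊕b9⊕b10⊕b11⊕b12⊕b13⊕b14⊕b15 = 1⊕0⊕1⊕1⊕0⊕1⊕1⊕1 = 0
Syndrome (s8...s1) = 0000 → position 0 (no error).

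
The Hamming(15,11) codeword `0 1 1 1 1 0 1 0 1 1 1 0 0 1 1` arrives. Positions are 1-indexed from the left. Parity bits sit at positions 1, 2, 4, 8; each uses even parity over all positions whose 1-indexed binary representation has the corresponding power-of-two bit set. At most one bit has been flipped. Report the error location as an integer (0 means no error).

s1: b1⊕b3⊕b5⊕b7⊕b9⊕b11⊕b13⊕b15 = 0⊕1⊕1⊕1⊕1⊕1⊕0⊕1 = 0
s2: b2⊕b3⊕b6⊕b7⊕b10⊕b11⊕b14⊕b15 = 1⊕1⊕0⊕1⊕1⊕1⊕1⊕1 = 1
s4: b4⊕b5⊕b6⊕b7⊕b12⊕b13⊕b14⊕b15 = 1⊕1⊕0⊕1⊕0⊕0⊕1⊕1 = 1
s8: b8⊕b9⊕b10⊕b11⊕b12⊕b13⊕b14⊕b15 = 0⊕1⊕1⊕1⊕0⊕0⊕1⊕1 = 1
Syndrome (s8...s1) = 1110 → position 14.

14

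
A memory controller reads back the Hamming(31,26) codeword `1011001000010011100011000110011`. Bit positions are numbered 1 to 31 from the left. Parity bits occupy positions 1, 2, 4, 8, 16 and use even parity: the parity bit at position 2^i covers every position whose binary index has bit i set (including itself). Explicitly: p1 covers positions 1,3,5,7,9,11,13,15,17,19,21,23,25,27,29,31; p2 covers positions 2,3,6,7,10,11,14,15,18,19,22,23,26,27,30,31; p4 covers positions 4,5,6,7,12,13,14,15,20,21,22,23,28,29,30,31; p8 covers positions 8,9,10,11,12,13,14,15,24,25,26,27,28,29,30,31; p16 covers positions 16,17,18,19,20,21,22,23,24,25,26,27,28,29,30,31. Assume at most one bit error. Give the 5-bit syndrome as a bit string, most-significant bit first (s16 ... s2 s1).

s1: b1⊕b3⊕b5⊕b7⊕b9⊕b11⊕b13⊕b15⊕b17⊕b19⊕b21⊕b23⊕b25⊕b27⊕b29⊕b31 = 1⊕1⊕0⊕1⊕0⊕0⊕0⊕1⊕1⊕0⊕1⊕0⊕0⊕1⊕0⊕1 = 0
s2: b2⊕b3⊕b6⊕b7⊕b10⊕b11⊕b14⊕b15⊕b18⊕b19⊕b22⊕b23⊕b26⊕b27⊕b30⊕b31 = 0⊕1⊕0⊕1⊕0⊕0⊕0⊕1⊕0⊕0⊕1⊕0⊕1⊕1⊕1⊕1 = 0
s4: b4⊕b5⊕b6⊕b7⊕b12⊕b13⊕b14⊕b15⊕b20⊕b21⊕b22⊕b23⊕b28⊕b29⊕b30⊕b31 = 1⊕0⊕0⊕1⊕1⊕0⊕0⊕1⊕0⊕1⊕1⊕0⊕0⊕0⊕1⊕1 = 0
s8: b8⊕b9⊕b10⊕b11⊕b12⊕b13⊕b14⊕b15⊕b24⊕b25⊕b26⊕b27⊕b28⊕b29⊕b30⊕b31 = 0⊕0⊕0⊕0⊕1⊕0⊕0⊕1⊕0⊕0⊕1⊕1⊕0⊕0⊕1⊕1 = 0
s16: b16⊕b17⊕b18⊕b19⊕b20⊕b21⊕b22⊕b23⊕b24⊕b25⊕b26⊕b27⊕b28⊕b29⊕b30⊕b31 = 1⊕1⊕0⊕0⊕0⊕1⊕1⊕0⊕0⊕0⊕1⊕1⊕0⊕0⊕1⊕1 = 0
Syndrome (s16...s1) = 00000 → position 0 (no error).

00000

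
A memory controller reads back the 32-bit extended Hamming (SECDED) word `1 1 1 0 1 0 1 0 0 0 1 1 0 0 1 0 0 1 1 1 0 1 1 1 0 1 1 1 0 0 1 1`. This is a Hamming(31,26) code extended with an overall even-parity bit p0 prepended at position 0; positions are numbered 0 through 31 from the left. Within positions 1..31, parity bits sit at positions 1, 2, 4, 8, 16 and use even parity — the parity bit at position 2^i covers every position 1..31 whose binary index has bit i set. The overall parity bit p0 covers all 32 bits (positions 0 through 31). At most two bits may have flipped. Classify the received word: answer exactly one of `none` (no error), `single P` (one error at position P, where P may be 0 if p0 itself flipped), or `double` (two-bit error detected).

single 19

s1: b1⊕b3⊕b5⊕b7⊕b9⊕b11⊕b13⊕b15⊕b17⊕b19⊕b21⊕b23⊕b25⊕b27⊕b29⊕b31 = 1⊕0⊕0⊕0⊕0⊕1⊕0⊕0⊕1⊕1⊕1⊕1⊕1⊕1⊕0⊕1 = 1
s2: b2⊕b3⊕b6⊕b7⊕b10⊕b11⊕b14⊕b15⊕b18⊕b19⊕b22⊕b23⊕b26⊕b27⊕b30⊕b31 = 1⊕0⊕1⊕0⊕1⊕1⊕1⊕0⊕1⊕1⊕1⊕1⊕1⊕1⊕1⊕1 = 1
s4: b4⊕b5⊕b6⊕b7⊕b12⊕b13⊕b14⊕b15⊕b20⊕b21⊕b22⊕b23⊕b28⊕b29⊕b30⊕b31 = 1⊕0⊕1⊕0⊕0⊕0⊕1⊕0⊕0⊕1⊕1⊕1⊕0⊕0⊕1⊕1 = 0
s8: b8⊕b9⊕b10⊕b11⊕b12⊕b13⊕b14⊕b15⊕b24⊕b25⊕b26⊕b27⊕b28⊕b29⊕b30⊕b31 = 0⊕0⊕1⊕1⊕0⊕0⊕1⊕0⊕0⊕1⊕1⊕1⊕0⊕0⊕1⊕1 = 0
s16: b16⊕b17⊕b18⊕b19⊕b20⊕b21⊕b22⊕b23⊕b24⊕b25⊕b26⊕b27⊕b28⊕b29⊕b30⊕b31 = 0⊕1⊕1⊕1⊕0⊕1⊕1⊕1⊕0⊕1⊕1⊕1⊕0⊕0⊕1⊕1 = 1
Syndrome (s16...s1) = 10011 → position 19.
Overall parity (XOR of all 32 bits, including p0): 1⊕1⊕1⊕0⊕1⊕0⊕1⊕0⊕0⊕0⊕1⊕1⊕0⊕0⊕1⊕0⊕0⊕1⊕1⊕1⊕0⊕1⊕1⊕1⊕0⊕1⊕1⊕1⊕0⊕0⊕1⊕1 = 1
Overall=1, syndrome position=19 → single-bit error at position 19.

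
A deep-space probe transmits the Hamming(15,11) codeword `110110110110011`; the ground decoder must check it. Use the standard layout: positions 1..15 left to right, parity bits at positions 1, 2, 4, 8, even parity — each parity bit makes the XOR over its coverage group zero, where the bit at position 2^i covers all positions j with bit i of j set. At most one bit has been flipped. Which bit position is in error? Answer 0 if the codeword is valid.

13

s1: b1⊕b3⊕b5⊕b7⊕b9⊕b11⊕b13⊕b15 = 1⊕0⊕1⊕1⊕0⊕1⊕0⊕1 = 1
s2: b2⊕b3⊕b6⊕b7⊕b10⊕b11⊕b14⊕b15 = 1⊕0⊕0⊕1⊕1⊕1⊕1⊕1 = 0
s4: b4⊕b5⊕b6⊕b7⊕b12⊕b13⊕b14⊕b15 = 1⊕1⊕0⊕1⊕0⊕0⊕1⊕1 = 1
s8: b8⊕b9⊕b10⊕b11⊕b12⊕b13⊕b14⊕b15 = 1⊕0⊕1⊕1⊕0⊕0⊕1⊕1 = 1
Syndrome (s8...s1) = 1101 → position 13.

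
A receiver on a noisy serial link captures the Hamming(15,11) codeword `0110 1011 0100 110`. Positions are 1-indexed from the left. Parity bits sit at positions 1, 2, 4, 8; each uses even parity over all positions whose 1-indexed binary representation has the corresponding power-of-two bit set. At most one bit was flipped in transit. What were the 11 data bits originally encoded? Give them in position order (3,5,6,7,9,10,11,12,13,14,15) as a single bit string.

s1: b1⊕b3⊕b5⊕b7⊕b9⊕b11⊕b13⊕b15 = 0⊕1⊕1⊕1⊕0⊕0⊕1⊕0 = 0
s2: b2⊕b3⊕b6⊕b7⊕b10⊕b11⊕b14⊕b15 = 1⊕1⊕0⊕1⊕1⊕0⊕1⊕0 = 1
s4: b4⊕b5⊕b6⊕b7⊕b12⊕b13⊕b14⊕b15 = 0⊕1⊕0⊕1⊕0⊕1⊕1⊕0 = 0
s8: b8⊕b9⊕b10⊕b11⊕b12⊕b13⊕b14⊕b15 = 1⊕0⊕1⊕0⊕0⊕1⊕1⊕0 = 0
Syndrome (s8...s1) = 0010 → position 2.
Flip bit 2: corrected codeword = 001010110100110
Data bits at positions 3,5,6,7,9,10,11,12,13,14,15: 11010100110

11010100110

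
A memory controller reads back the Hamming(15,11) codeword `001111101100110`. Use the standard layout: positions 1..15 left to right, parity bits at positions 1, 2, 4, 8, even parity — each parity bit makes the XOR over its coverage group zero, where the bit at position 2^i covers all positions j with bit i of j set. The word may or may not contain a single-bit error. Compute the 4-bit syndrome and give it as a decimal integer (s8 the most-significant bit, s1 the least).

3

s1: b1⊕b3⊕b5⊕b7⊕b9⊕b11⊕b13⊕b15 = 0⊕1⊕1⊕1⊕1⊕0⊕1⊕0 = 1
s2: b2⊕b3⊕b6⊕b7⊕b10⊕b11⊕b14⊕b15 = 0⊕1⊕1⊕1⊕1⊕0⊕1⊕0 = 1
s4: b4⊕b5⊕b6⊕b7⊕b12⊕b13⊕b14⊕b15 = 1⊕1⊕1⊕1⊕0⊕1⊕1⊕0 = 0
s8: b8⊕b9⊕b10⊕b11⊕b12⊕b13⊕b14⊕b15 = 0⊕1⊕1⊕0⊕0⊕1⊕1⊕0 = 0
Syndrome (s8...s1) = 0011 → position 3.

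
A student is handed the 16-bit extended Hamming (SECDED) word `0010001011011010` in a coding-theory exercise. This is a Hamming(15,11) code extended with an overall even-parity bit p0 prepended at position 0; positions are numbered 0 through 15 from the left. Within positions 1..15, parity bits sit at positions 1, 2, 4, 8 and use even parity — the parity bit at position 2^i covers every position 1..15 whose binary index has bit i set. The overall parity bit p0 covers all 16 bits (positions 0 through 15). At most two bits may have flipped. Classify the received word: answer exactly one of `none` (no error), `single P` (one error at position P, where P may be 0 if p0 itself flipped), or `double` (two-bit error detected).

s1: b1⊕b3⊕b5⊕b7⊕b9⊕b11⊕b13⊕b15 = 0⊕0⊕0⊕0⊕1⊕1⊕0⊕0 = 0
s2: b2⊕b3⊕b6⊕b7⊕b10⊕b11⊕b14⊕b15 = 1⊕0⊕1⊕0⊕0⊕1⊕1⊕0 = 0
s4: b4⊕b5⊕b6⊕b7⊕b12⊕b13⊕b14⊕b15 = 0⊕0⊕1⊕0⊕1⊕0⊕1⊕0 = 1
s8: b8⊕b9⊕b10⊕b11⊕b12⊕b13⊕b14⊕b15 = 1⊕1⊕0⊕1⊕1⊕0⊕1⊕0 = 1
Syndrome (s8...s1) = 1100 → position 12.
Overall parity (XOR of all 16 bits, including p0): 0⊕0⊕1⊕0⊕0⊕0⊕1⊕0⊕1⊕1⊕0⊕1⊕1⊕0⊕1⊕0 = 1
Overall=1, syndrome position=12 → single-bit error at position 12.

single 12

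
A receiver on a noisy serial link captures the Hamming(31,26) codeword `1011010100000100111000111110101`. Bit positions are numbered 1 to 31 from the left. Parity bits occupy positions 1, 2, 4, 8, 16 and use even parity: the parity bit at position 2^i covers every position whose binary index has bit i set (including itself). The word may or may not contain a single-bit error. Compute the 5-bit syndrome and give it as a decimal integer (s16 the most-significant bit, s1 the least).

s1: b1⊕b3⊕b5⊕b7⊕b9⊕b11⊕b13⊕b15⊕b17⊕b19⊕b21⊕b23⊕b25⊕b27⊕b29⊕b31 = 1⊕1⊕0⊕0⊕0⊕0⊕0⊕0⊕1⊕1⊕0⊕1⊕1⊕1⊕1⊕1 = 1
s2: b2⊕b3⊕b6⊕b7⊕b10⊕b11⊕b14⊕b15⊕b18⊕b19⊕b22⊕b23⊕b26⊕b27⊕b30⊕b31 = 0⊕1⊕1⊕0⊕0⊕0⊕1⊕0⊕1⊕1⊕0⊕1⊕1⊕1⊕0⊕1 = 1
s4: b4⊕b5⊕b6⊕b7⊕b12⊕b13⊕b14⊕b15⊕b20⊕b21⊕b22⊕b23⊕b28⊕b29⊕b30⊕b31 = 1⊕0⊕1⊕0⊕0⊕0⊕1⊕0⊕0⊕0⊕0⊕1⊕0⊕1⊕0⊕1 = 0
s8: b8⊕b9⊕b10⊕b11⊕b12⊕b13⊕b14⊕b15⊕b24⊕b25⊕b26⊕b27⊕b28⊕b29⊕b30⊕b31 = 1⊕0⊕0⊕0⊕0⊕0⊕1⊕0⊕1⊕1⊕1⊕1⊕0⊕1⊕0⊕1 = 0
s16: b16⊕b17⊕b18⊕b19⊕b20⊕b21⊕b22⊕b23⊕b24⊕b25⊕b26⊕b27⊕b28⊕b29⊕b30⊕b31 = 0⊕1⊕1⊕1⊕0⊕0⊕0⊕1⊕1⊕1⊕1⊕1⊕0⊕1⊕0⊕1 = 0
Syndrome (s16...s1) = 00011 → position 3.

3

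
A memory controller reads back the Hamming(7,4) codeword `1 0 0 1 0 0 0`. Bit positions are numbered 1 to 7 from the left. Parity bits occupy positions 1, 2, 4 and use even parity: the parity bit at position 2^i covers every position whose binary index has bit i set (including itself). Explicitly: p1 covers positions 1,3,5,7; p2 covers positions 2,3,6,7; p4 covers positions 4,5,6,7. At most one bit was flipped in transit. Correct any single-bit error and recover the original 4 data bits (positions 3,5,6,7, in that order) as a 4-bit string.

s1: b1⊕b3⊕b5⊕b7 = 1⊕0⊕0⊕0 = 1
s2: b2⊕b3⊕b6⊕b7 = 0⊕0⊕0⊕0 = 0
s4: b4⊕b5⊕b6⊕b7 = 1⊕0⊕0⊕0 = 1
Syndrome (s4...s1) = 101 → position 5.
Flip bit 5: corrected codeword = 1001100
Data bits at positions 3,5,6,7: 0100

0100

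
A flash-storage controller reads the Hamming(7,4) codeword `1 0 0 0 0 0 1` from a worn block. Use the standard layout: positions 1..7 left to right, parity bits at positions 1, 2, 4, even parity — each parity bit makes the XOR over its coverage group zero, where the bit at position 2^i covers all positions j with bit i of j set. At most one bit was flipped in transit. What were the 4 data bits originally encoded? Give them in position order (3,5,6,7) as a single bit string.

0011

s1: b1⊕b3⊕b5⊕b7 = 1⊕0⊕0⊕1 = 0
s2: b2⊕b3⊕b6⊕b7 = 0⊕0⊕0⊕1 = 1
s4: b4⊕b5⊕b6⊕b7 = 0⊕0⊕0⊕1 = 1
Syndrome (s4...s1) = 110 → position 6.
Flip bit 6: corrected codeword = 1000011
Data bits at positions 3,5,6,7: 0011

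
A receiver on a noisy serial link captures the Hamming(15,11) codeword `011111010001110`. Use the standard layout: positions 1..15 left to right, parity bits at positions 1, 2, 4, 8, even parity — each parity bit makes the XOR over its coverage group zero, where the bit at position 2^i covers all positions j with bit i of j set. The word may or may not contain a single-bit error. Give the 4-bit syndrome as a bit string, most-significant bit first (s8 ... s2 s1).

0001

s1: b1⊕b3⊕b5⊕b7⊕b9⊕b11⊕b13⊕b15 = 0⊕1⊕1⊕0⊕0⊕0⊕1⊕0 = 1
s2: b2⊕b3⊕b6⊕b7⊕b10⊕b11⊕b14⊕b15 = 1⊕1⊕1⊕0⊕0⊕0⊕1⊕0 = 0
s4: b4⊕b5⊕b6⊕b7⊕b12⊕b13⊕b14⊕b15 = 1⊕1⊕1⊕0⊕1⊕1⊕1⊕0 = 0
s8: b8⊕b9⊕b10⊕b11⊕b12⊕b13⊕b14⊕b15 = 1⊕0⊕0⊕0⊕1⊕1⊕1⊕0 = 0
Syndrome (s8...s1) = 0001 → position 1.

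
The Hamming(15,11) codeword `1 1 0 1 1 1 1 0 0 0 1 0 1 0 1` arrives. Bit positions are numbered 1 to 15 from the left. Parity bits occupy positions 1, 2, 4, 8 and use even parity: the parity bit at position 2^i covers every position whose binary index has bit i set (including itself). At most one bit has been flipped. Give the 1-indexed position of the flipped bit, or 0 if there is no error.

s1: b1⊕b3⊕b5⊕b7⊕b9⊕b11⊕b13⊕b15 = 1⊕0⊕1⊕1⊕0⊕1⊕1⊕1 = 0
s2: b2⊕b3⊕b6⊕b7⊕b10⊕b11⊕b14⊕b15 = 1⊕0⊕1⊕1⊕0⊕1⊕0⊕1 = 1
s4: b4⊕b5⊕b6⊕b7⊕b12⊕b13⊕b14⊕b15 = 1⊕1⊕1⊕1⊕0⊕1⊕0⊕1 = 0
s8: b8⊕b9⊕b10⊕b11⊕b12⊕b13⊕b14⊕b15 = 0⊕0⊕0⊕1⊕0⊕1⊕0⊕1 = 1
Syndrome (s8...s1) = 1010 → position 10.

10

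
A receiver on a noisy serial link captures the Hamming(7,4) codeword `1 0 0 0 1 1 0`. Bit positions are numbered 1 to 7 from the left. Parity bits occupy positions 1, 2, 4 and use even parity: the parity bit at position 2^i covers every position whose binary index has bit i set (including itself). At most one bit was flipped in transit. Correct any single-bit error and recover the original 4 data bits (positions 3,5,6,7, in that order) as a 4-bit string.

0110

s1: b1⊕b3⊕b5⊕b7 = 1⊕0⊕1⊕0 = 0
s2: b2⊕b3⊕b6⊕b7 = 0⊕0⊕1⊕0 = 1
s4: b4⊕b5⊕b6⊕b7 = 0⊕1⊕1⊕0 = 0
Syndrome (s4...s1) = 010 → position 2.
Flip bit 2: corrected codeword = 1100110
Data bits at positions 3,5,6,7: 0110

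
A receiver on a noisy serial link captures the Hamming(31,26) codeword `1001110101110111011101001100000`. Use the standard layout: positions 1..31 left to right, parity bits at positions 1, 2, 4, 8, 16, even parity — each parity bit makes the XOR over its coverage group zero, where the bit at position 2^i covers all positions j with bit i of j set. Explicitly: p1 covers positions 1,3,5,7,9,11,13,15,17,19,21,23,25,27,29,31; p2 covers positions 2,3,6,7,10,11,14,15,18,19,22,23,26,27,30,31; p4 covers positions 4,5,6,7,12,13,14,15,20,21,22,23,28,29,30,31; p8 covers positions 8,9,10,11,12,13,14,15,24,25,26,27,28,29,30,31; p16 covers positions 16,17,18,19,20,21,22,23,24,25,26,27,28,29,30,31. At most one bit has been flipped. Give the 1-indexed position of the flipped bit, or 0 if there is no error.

18

s1: b1⊕b3⊕b5⊕b7⊕b9⊕b11⊕b13⊕b15⊕b17⊕b19⊕b21⊕b23⊕b25⊕b27⊕b29⊕b31 = 1⊕0⊕1⊕0⊕0⊕1⊕0⊕1⊕0⊕1⊕0⊕0⊕1⊕0⊕0⊕0 = 0
s2: b2⊕b3⊕b6⊕b7⊕b10⊕b11⊕b14⊕b15⊕b18⊕b19⊕b22⊕b23⊕b26⊕b27⊕b30⊕b31 = 0⊕0⊕1⊕0⊕1⊕1⊕1⊕1⊕1⊕1⊕1⊕0⊕1⊕0⊕0⊕0 = 1
s4: b4⊕b5⊕b6⊕b7⊕b12⊕b13⊕b14⊕b15⊕b20⊕b21⊕b22⊕b23⊕b28⊕b29⊕b30⊕b31 = 1⊕1⊕1⊕0⊕1⊕0⊕1⊕1⊕1⊕0⊕1⊕0⊕0⊕0⊕0⊕0 = 0
s8: b8⊕b9⊕b10⊕b11⊕b12⊕b13⊕b14⊕b15⊕b24⊕b25⊕b26⊕b27⊕b28⊕b29⊕b30⊕b31 = 1⊕0⊕1⊕1⊕1⊕0⊕1⊕1⊕0⊕1⊕1⊕0⊕0⊕0⊕0⊕0 = 0
s16: b16⊕b17⊕b18⊕b19⊕b20⊕b21⊕b22⊕b23⊕b24⊕b25⊕b26⊕b27⊕b28⊕b29⊕b30⊕b31 = 1⊕0⊕1⊕1⊕1⊕0⊕1⊕0⊕0⊕1⊕1⊕0⊕0⊕0⊕0⊕0 = 1
Syndrome (s16...s1) = 10010 → position 18.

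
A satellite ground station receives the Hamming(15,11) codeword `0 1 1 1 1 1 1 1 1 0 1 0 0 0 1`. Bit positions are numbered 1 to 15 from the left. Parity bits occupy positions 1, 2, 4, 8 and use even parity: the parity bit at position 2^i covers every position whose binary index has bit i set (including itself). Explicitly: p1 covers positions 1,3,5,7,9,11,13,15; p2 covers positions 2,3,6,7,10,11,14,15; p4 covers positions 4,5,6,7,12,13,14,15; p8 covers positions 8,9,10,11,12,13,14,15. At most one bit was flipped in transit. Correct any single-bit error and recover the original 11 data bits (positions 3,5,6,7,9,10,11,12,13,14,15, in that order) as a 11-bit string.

s1: b1⊕b3⊕b5⊕b7⊕b9⊕b11⊕b13⊕b15 = 0⊕1⊕1⊕1⊕1⊕1⊕0⊕1 = 0
s2: b2⊕b3⊕b6⊕b7⊕b10⊕b11⊕b14⊕b15 = 1⊕1⊕1⊕1⊕0⊕1⊕0⊕1 = 0
s4: b4⊕b5⊕b6⊕b7⊕b12⊕b13⊕b14⊕b15 = 1⊕1⊕1⊕1⊕0⊕0⊕0⊕1 = 1
s8: b8⊕b9⊕b10⊕b11⊕b12⊕b13⊕b14⊕b15 = 1⊕1⊕0⊕1⊕0⊕0⊕0⊕1 = 0
Syndrome (s8...s1) = 0100 → position 4.
Flip bit 4: corrected codeword = 011011111010001
Data bits at positions 3,5,6,7,9,10,11,12,13,14,15: 11111010001

11111010001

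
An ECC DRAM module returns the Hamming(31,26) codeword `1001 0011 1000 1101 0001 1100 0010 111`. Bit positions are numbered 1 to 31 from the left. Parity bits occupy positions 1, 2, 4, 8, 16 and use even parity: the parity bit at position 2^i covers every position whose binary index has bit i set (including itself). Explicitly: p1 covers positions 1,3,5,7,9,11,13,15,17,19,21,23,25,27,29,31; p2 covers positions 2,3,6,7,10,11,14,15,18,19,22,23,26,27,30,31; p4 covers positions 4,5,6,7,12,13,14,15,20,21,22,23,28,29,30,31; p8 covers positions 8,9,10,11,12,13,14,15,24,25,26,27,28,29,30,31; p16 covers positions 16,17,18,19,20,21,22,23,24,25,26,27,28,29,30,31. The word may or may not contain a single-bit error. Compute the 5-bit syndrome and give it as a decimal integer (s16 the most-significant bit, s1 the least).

s1: b1⊕b3⊕b5⊕b7⊕b9⊕b11⊕b13⊕b15⊕b17⊕b19⊕b21⊕b23⊕b25⊕b27⊕b29⊕b31 = 1⊕0⊕0⊕1⊕1⊕0⊕1⊕0⊕0⊕0⊕1⊕0⊕0⊕1⊕1⊕1 = 0
s2: b2⊕b3⊕b6⊕b7⊕b10⊕b11⊕b14⊕b15⊕b18⊕b19⊕b22⊕b23⊕b26⊕b27⊕b30⊕b31 = 0⊕0⊕0⊕1⊕0⊕0⊕1⊕0⊕0⊕0⊕1⊕0⊕0⊕1⊕1⊕1 = 0
s4: b4⊕b5⊕b6⊕b7⊕b12⊕b13⊕b14⊕b15⊕b20⊕b21⊕b22⊕b23⊕b28⊕b29⊕b30⊕b31 = 1⊕0⊕0⊕1⊕0⊕1⊕1⊕0⊕1⊕1⊕1⊕0⊕0⊕1⊕1⊕1 = 0
s8: b8⊕b9⊕b10⊕b11⊕b12⊕b13⊕b14⊕b15⊕b24⊕b25⊕b26⊕b27⊕b28⊕b29⊕b30⊕b31 = 1⊕1⊕0⊕0⊕0⊕1⊕1⊕0⊕0⊕0⊕0⊕1⊕0⊕1⊕1⊕1 = 0
s16: b16⊕b17⊕b18⊕b19⊕b20⊕b21⊕b22⊕b23⊕b24⊕b25⊕b26⊕b27⊕b28⊕b29⊕b30⊕b31 = 1⊕0⊕0⊕0⊕1⊕1⊕1⊕0⊕0⊕0⊕0⊕1⊕0⊕1⊕1⊕1 = 0
Syndrome (s16...s1) = 00000 → position 0 (no error).

0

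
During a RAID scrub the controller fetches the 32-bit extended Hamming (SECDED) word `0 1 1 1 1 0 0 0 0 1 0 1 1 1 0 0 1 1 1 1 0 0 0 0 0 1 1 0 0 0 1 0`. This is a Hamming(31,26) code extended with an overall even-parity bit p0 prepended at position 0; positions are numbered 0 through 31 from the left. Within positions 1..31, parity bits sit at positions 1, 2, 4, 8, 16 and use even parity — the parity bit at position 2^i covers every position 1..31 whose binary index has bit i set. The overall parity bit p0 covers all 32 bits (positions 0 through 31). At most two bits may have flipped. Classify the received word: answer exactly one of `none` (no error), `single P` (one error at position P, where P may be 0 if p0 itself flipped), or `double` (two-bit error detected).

single 26

s1: b1⊕b3⊕b5⊕b7⊕b9⊕b11⊕b13⊕b15⊕b17⊕b19⊕b21⊕b23⊕b25⊕b27⊕b29⊕b31 = 1⊕1⊕0⊕0⊕1⊕1⊕1⊕0⊕1⊕1⊕0⊕0⊕1⊕0⊕0⊕0 = 0
s2: b2⊕b3⊕b6⊕b7⊕b10⊕b11⊕b14⊕b15⊕b18⊕b19⊕b22⊕b23⊕b26⊕b27⊕b30⊕b31 = 1⊕1⊕0⊕0⊕0⊕1⊕0⊕0⊕1⊕1⊕0⊕0⊕1⊕0⊕1⊕0 = 1
s4: b4⊕b5⊕b6⊕b7⊕b12⊕b13⊕b14⊕b15⊕b20⊕b21⊕b22⊕b23⊕b28⊕b29⊕b30⊕b31 = 1⊕0⊕0⊕0⊕1⊕1⊕0⊕0⊕0⊕0⊕0⊕0⊕0⊕0⊕1⊕0 = 0
s8: b8⊕b9⊕b10⊕b11⊕b12⊕b13⊕b14⊕b15⊕b24⊕b25⊕b26⊕b27⊕b28⊕b29⊕b30⊕b31 = 0⊕1⊕0⊕1⊕1⊕1⊕0⊕0⊕0⊕1⊕1⊕0⊕0⊕0⊕1⊕0 = 1
s16: b16⊕b17⊕b18⊕b19⊕b20⊕b21⊕b22⊕b23⊕b24⊕b25⊕b26⊕b27⊕b28⊕b29⊕b30⊕b31 = 1⊕1⊕1⊕1⊕0⊕0⊕0⊕0⊕0⊕1⊕1⊕0⊕0⊕0⊕1⊕0 = 1
Syndrome (s16...s1) = 11010 → position 26.
Overall parity (XOR of all 32 bits, including p0): 0⊕1⊕1⊕1⊕1⊕0⊕0⊕0⊕0⊕1⊕0⊕1⊕1⊕1⊕0⊕0⊕1⊕1⊕1⊕1⊕0⊕0⊕0⊕0⊕0⊕1⊕1⊕0⊕0⊕0⊕1⊕0 = 1
Overall=1, syndrome position=26 → single-bit error at position 26.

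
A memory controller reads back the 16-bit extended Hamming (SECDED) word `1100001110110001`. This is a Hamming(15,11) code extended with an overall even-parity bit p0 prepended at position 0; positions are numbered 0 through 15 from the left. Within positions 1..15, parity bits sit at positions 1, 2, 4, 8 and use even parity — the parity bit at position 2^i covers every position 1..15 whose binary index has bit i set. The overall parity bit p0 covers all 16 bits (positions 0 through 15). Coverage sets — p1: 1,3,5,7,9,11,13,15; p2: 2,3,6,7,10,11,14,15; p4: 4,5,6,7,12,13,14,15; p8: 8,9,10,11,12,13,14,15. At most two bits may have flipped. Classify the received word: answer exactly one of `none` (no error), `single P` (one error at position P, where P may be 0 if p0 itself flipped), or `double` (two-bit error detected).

s1: b1⊕b3⊕b5⊕b7⊕b9⊕b11⊕b13⊕b15 = 1⊕0⊕0⊕1⊕0⊕1⊕0⊕1 = 0
s2: b2⊕b3⊕b6⊕b7⊕b10⊕b11⊕b14⊕b15 = 0⊕0⊕1⊕1⊕1⊕1⊕0⊕1 = 1
s4: b4⊕b5⊕b6⊕b7⊕b12⊕b13⊕b14⊕b15 = 0⊕0⊕1⊕1⊕0⊕0⊕0⊕1 = 1
s8: b8⊕b9⊕b10⊕b11⊕b12⊕b13⊕b14⊕b15 = 1⊕0⊕1⊕1⊕0⊕0⊕0⊕1 = 0
Syndrome (s8...s1) = 0110 → position 6.
Overall parity (XOR of all 16 bits, including p0): 1⊕1⊕0⊕0⊕0⊕0⊕1⊕1⊕1⊕0⊕1⊕1⊕0⊕0⊕0⊕1 = 0
Overall=0, syndrome position=6 → double-bit error detected (uncorrectable).

double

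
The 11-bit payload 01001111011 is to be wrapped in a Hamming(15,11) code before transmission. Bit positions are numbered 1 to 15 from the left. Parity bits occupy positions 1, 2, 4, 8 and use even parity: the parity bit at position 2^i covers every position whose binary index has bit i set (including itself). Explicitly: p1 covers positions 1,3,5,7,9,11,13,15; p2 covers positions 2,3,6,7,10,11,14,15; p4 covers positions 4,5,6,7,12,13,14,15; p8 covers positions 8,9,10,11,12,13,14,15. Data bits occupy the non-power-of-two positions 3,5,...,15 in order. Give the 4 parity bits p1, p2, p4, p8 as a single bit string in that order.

Place data bits at non-power-of-two positions: b3=0, b5=1, b6=0, b7=0, b9=1, b10=1, b11=1, b12=1, b13=0, b14=1, b15=1.
p1 = XOR of data positions {3,5,7,9,11,13,15} = 0⊕1⊕0⊕1⊕1⊕0⊕1 = 0
p2 = XOR of data positions {3,6,7,10,11,14,15} = 0⊕0⊕0⊕1⊕1⊕1⊕1 = 0
p4 = XOR of data positions {5,6,7,12,13,14,15} = 1⊕0⊕0⊕1⊕0⊕1⊕1 = 0
p8 = XOR of data positions {9,10,11,12,13,14,15} = 1⊕1⊕1⊕1⊕0⊕1⊕1 = 0
Parity bits p1,p2,p4,p8 = 0000

0000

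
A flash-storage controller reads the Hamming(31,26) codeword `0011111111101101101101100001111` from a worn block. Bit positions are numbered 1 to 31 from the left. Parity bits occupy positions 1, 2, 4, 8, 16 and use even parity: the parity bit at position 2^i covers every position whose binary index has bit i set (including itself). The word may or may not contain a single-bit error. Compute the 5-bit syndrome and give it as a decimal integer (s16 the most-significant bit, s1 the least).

7

s1: b1⊕b3⊕b5⊕b7⊕b9⊕b11⊕b13⊕b15⊕b17⊕b19⊕b21⊕b23⊕b25⊕b27⊕b29⊕b31 = 0⊕1⊕1⊕1⊕1⊕1⊕1⊕0⊕1⊕1⊕0⊕1⊕0⊕0⊕1⊕1 = 1
s2: b2⊕b3⊕b6⊕b7⊕b10⊕b11⊕b14⊕b15⊕b18⊕b19⊕b22⊕b23⊕b26⊕b27⊕b30⊕b31 = 0⊕1⊕1⊕1⊕1⊕1⊕1⊕0⊕0⊕1⊕1⊕1⊕0⊕0⊕1⊕1 = 1
s4: b4⊕b5⊕b6⊕b7⊕b12⊕b13⊕b14⊕b15⊕b20⊕b21⊕b22⊕b23⊕b28⊕b29⊕b30⊕b31 = 1⊕1⊕1⊕1⊕0⊕1⊕1⊕0⊕1⊕0⊕1⊕1⊕1⊕1⊕1⊕1 = 1
s8: b8⊕b9⊕b10⊕b11⊕b12⊕b13⊕b14⊕b15⊕b24⊕b25⊕b26⊕b27⊕b28⊕b29⊕b30⊕b31 = 1⊕1⊕1⊕1⊕0⊕1⊕1⊕0⊕0⊕0⊕0⊕0⊕1⊕1⊕1⊕1 = 0
s16: b16⊕b17⊕b18⊕b19⊕b20⊕b21⊕b22⊕b23⊕b24⊕b25⊕b26⊕b27⊕b28⊕b29⊕b30⊕b31 = 1⊕1⊕0⊕1⊕1⊕0⊕1⊕1⊕0⊕0⊕0⊕0⊕1⊕1⊕1⊕1 = 0
Syndrome (s16...s1) = 00111 → position 7.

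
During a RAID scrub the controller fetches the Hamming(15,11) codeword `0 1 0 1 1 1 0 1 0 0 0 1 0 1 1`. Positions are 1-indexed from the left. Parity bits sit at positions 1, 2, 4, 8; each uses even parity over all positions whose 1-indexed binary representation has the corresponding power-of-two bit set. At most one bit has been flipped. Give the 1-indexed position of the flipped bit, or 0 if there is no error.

s1: b1⊕b3⊕b5⊕b7⊕b9⊕b11⊕b13⊕b15 = 0⊕0⊕1⊕0⊕0⊕0⊕0⊕1 = 0
s2: b2⊕b3⊕b6⊕b7⊕b10⊕b11⊕b14⊕b15 = 1⊕0⊕1⊕0⊕0⊕0⊕1⊕1 = 0
s4: b4⊕b5⊕b6⊕b7⊕b12⊕b13⊕b14⊕b15 = 1⊕1⊕1⊕0⊕1⊕0⊕1⊕1 = 0
s8: b8⊕b9⊕b10⊕b11⊕b12⊕b13⊕b14⊕b15 = 1⊕0⊕0⊕0⊕1⊕0⊕1⊕1 = 0
Syndrome (s8...s1) = 0000 → position 0 (no error).

0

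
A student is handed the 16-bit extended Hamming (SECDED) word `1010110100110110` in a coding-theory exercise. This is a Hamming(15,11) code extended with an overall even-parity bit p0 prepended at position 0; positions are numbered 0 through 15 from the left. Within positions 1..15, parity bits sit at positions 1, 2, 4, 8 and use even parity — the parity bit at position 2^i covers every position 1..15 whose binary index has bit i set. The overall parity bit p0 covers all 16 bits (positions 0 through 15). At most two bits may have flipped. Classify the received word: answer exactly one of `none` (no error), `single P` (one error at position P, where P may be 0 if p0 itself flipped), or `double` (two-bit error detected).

single 6

s1: b1⊕b3⊕b5⊕b7⊕b9⊕b11⊕b13⊕b15 = 0⊕0⊕1⊕1⊕0⊕1⊕1⊕0 = 0
s2: b2⊕b3⊕b6⊕b7⊕b10⊕b11⊕b14⊕b15 = 1⊕0⊕0⊕1⊕1⊕1⊕1⊕0 = 1
s4: b4⊕b5⊕b6⊕b7⊕b12⊕b13⊕b14⊕b15 = 1⊕1⊕0⊕1⊕0⊕1⊕1⊕0 = 1
s8: b8⊕b9⊕b10⊕b11⊕b12⊕b13⊕b14⊕b15 = 0⊕0⊕1⊕1⊕0⊕1⊕1⊕0 = 0
Syndrome (s8...s1) = 0110 → position 6.
Overall parity (XOR of all 16 bits, including p0): 1⊕0⊕1⊕0⊕1⊕1⊕0⊕1⊕0⊕0⊕1⊕1⊕0⊕1⊕1⊕0 = 1
Overall=1, syndrome position=6 → single-bit error at position 6.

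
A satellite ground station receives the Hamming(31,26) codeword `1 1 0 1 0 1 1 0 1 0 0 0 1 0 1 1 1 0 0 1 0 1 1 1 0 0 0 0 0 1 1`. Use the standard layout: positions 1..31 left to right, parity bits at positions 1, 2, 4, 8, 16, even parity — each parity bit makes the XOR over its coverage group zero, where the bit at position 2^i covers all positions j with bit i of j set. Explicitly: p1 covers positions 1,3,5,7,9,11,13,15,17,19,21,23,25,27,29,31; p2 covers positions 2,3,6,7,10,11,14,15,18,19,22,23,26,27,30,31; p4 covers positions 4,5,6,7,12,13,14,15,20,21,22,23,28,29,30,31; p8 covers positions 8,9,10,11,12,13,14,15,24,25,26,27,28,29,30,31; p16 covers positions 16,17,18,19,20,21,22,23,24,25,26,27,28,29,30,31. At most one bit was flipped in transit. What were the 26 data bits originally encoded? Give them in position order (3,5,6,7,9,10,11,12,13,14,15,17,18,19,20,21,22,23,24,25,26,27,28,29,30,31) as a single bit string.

s1: b1⊕b3⊕b5⊕b7⊕b9⊕b11⊕b13⊕b15⊕b17⊕b19⊕b21⊕b23⊕b25⊕b27⊕b29⊕b31 = 1⊕0⊕0⊕1⊕1⊕0⊕1⊕1⊕1⊕0⊕0⊕1⊕0⊕0⊕0⊕1 = 0
s2: b2⊕b3⊕b6⊕b7⊕b10⊕b11⊕b14⊕b15⊕b18⊕b19⊕b22⊕b23⊕b26⊕b27⊕b30⊕b31 = 1⊕0⊕1⊕1⊕0⊕0⊕0⊕1⊕0⊕0⊕1⊕1⊕0⊕0⊕1⊕1 = 0
s4: b4⊕b5⊕b6⊕b7⊕b12⊕b13⊕b14⊕b15⊕b20⊕b21⊕b22⊕b23⊕b28⊕b29⊕b30⊕b31 = 1⊕0⊕1⊕1⊕0⊕1⊕0⊕1⊕1⊕0⊕1⊕1⊕0⊕0⊕1⊕1 = 0
s8: b8⊕b9⊕b10⊕b11⊕b12⊕b13⊕b14⊕b15⊕b24⊕b25⊕b26⊕b27⊕b28⊕b29⊕b30⊕b31 = 0⊕1⊕0⊕0⊕0⊕1⊕0⊕1⊕1⊕0⊕0⊕0⊕0⊕0⊕1⊕1 = 0
s16: b16⊕b17⊕b18⊕b19⊕b20⊕b21⊕b22⊕b23⊕b24⊕b25⊕b26⊕b27⊕b28⊕b29⊕b30⊕b31 = 1⊕1⊕0⊕0⊕1⊕0⊕1⊕1⊕1⊕0⊕0⊕0⊕0⊕0⊕1⊕1 = 0
Syndrome (s16...s1) = 00000 → position 0 (no error).
No correction needed.
Data bits at positions 3,5,6,7,9,10,11,12,13,14,15,17,18,19,20,21,22,23,24,25,26,27,28,29,30,31: 00111000101100101110000011

00111000101100101110000011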